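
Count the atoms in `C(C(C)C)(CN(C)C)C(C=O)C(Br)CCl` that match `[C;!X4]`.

The query [C;!X4] means: aliphatic carbon that does not have four total connections.
Check the 15 heavy atoms by environment: 10× C (X4) → no; 1× N (X3) → no; 1× Cl (X1) → no; 1× Br (X1) → no; 1× C (X3) → match; 1× O (X1) → no.
That gives 1 matching atom.

1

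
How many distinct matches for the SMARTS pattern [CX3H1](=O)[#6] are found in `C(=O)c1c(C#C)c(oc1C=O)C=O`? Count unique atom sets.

3

[CX3H1](=O)[#6] is the SMARTS for an aldehyde: an sp2 carbon with one H, double-bonded to O and single-bonded to carbon.
The molecule carries 3 separate instances of an aldehyde (-CHO) meeting every constraint; each maps to a distinct set of atoms, giving 3 matches.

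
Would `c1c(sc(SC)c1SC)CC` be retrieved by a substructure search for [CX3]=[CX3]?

No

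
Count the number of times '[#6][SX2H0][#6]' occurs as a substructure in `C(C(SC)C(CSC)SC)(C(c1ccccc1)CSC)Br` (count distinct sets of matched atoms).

4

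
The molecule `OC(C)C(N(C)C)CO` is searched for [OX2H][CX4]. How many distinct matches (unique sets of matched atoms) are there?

[OX2H][CX4] is the SMARTS for an aliphatic alcohol: a hydroxyl oxygen bound to an sp3 (X4) carbon.
The molecule carries 2 separate instances of a hydroxyl group (-OH) meeting every constraint; each maps to a distinct set of atoms, giving 2 matches.

2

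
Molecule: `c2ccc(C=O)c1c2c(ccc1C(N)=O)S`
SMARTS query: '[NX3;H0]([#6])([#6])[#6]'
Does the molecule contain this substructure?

The pattern [NX3;H0]([#6])([#6])[#6] describes a trivalent nitrogen with no H, bonded to three carbons — a tertiary amine.
The closest candidate here is a primary amide (-C(=O)NH2), but the amide nitrogen has H2 and only one carbon neighbour. No other fragment satisfies the full query, so there is no match.

No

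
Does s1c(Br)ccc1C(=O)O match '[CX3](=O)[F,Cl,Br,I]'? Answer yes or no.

The pattern [CX3](=O)[F,Cl,Br,I] describes a carbonyl carbon bonded to a halogen — an acyl halide.
The closest candidate here is a carboxylic acid group (-C(=O)OH), but the carbonyl is bonded to -OH, not to a halogen. No other fragment satisfies the full query, so there is no match.

No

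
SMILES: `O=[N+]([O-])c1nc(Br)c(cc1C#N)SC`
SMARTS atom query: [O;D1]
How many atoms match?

2

The query [O;D1] means: aliphatic oxygen bonded to exactly one heavy atom.
Check the 14 heavy atoms by environment: 1× n (aromatic, D2) → no; 4× c (aromatic, D3) → no; 1× c (aromatic, D2) → no; 1× N (charge +1, D3) → no; 1× O (charge -1, D1) → match; 1× O (D1) → match; 1× Br (D1) → no; 1× C (D2) → no; 1× N (D1) → no; 1× S (D2) → no; 1× C (D1) → no.
Summing the matching environments: 1 + 1 = 2 matching atoms.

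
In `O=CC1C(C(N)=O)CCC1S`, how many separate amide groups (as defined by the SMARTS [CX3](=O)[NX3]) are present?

[CX3](=O)[NX3] is the SMARTS for an amide: a carbonyl carbon bonded to a trivalent nitrogen.
Exactly one fragment in the molecule meets all constraints, giving 1 match.

1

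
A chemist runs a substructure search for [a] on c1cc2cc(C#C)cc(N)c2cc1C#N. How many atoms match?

The query [a] means: a matches any aromatic atom.
Check the 15 heavy atoms by environment: 10× c (aromatic) → match; 3× C → no; 2× N → no.
That gives 10 matching atoms.

10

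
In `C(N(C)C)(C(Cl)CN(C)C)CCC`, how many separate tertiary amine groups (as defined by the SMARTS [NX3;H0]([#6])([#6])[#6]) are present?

[NX3;H0]([#6])([#6])[#6] is the SMARTS for a tertiary amine: a trivalent nitrogen with no H, bonded to three carbons.
The molecule carries 2 separate instances of a dimethylamino group (-N(CH3)2) meeting every constraint; each maps to a distinct set of atoms, giving 2 matches.

2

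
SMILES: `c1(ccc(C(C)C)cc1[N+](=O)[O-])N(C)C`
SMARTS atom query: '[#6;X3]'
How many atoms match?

Check the 15 heavy atoms by environment: 6× c (aromatic, X3) → match; 1× N (X3) → no; 5× C (X4) → no; 1× N (charge +1, X3) → no; 1× O (charge -1, X1) → no; 1× O (X1) → no.
That gives 6 matching atoms.

6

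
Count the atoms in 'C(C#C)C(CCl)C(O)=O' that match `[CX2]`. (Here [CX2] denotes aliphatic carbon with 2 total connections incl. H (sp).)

2

Check the 9 heavy atoms by environment: 3× C (X4) → no; 1× C (X3) → no; 1× O (X1) → no; 1× O (X2) → no; 2× C (X2) → match; 1× Cl (X1) → no.
That gives 2 matching atoms.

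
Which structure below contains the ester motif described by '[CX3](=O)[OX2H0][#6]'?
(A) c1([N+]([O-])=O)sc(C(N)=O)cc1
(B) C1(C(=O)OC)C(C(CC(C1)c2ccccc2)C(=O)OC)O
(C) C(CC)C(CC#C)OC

[CX3](=O)[OX2H0][#6] describes a carbonyl carbon bonded to an oxygen that is itself bonded to carbon (no H on that O) (an ester).
(A) has a primary amide (-C(=O)NH2) but the carbonyl is bonded to N, not to an O-C linkage.
(B) contains a methyl-ester group (-C(=O)OCH3), which satisfies every atom and bond constraint.
(C) has a methoxy ether (-OCH3) but the ether oxygen is not adjacent to a C=O carbon.
So the answer is (B).

B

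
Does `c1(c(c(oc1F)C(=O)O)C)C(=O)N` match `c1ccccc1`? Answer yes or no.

No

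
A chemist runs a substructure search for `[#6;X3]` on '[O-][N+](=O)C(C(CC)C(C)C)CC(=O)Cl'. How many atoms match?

1

Check the 14 heavy atoms by environment: 8× C (X4) → no; 1× N (charge +1, X3) → no; 1× O (charge -1, X1) → no; 2× O (X1) → no; 1× C (X3) → match; 1× Cl (X1) → no.
That gives 1 matching atom.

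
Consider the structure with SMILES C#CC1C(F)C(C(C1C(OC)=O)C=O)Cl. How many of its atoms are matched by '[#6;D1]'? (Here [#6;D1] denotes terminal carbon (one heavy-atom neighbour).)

2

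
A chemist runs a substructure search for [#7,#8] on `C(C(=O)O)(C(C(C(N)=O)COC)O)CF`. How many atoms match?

6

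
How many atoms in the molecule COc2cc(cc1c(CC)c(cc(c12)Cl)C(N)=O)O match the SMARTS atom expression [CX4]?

3

The query [CX4] means: C with X4: aliphatic carbon with exactly 4 total connections (bonds + H).
Check the 19 heavy atoms by environment: 10× c (aromatic, X3) → no; 2× O (X2) → no; 3× C (X4) → match; 1× C (X3) → no; 1× O (X1) → no; 1× N (X3) → no; 1× Cl (X1) → no.
That gives 3 matching atoms.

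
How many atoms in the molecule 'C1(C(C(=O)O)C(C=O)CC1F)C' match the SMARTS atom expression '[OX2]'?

1

Check the 12 heavy atoms by environment: 6× C (X4) → no; 2× C (X3) → no; 2× O (X1) → no; 1× F (X1) → no; 1× O (X2) → match.
That gives 1 matching atom.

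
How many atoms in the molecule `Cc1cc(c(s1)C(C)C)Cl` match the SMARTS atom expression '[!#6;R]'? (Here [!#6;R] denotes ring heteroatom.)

The query [!#6;R] means: non-carbon atom that is part of a ring.
Check the 10 heavy atoms by environment: 1× s (aromatic, in 5-ring) → match; 4× c (aromatic, in 5-ring) → no; 1× Cl (acyclic) → no; 4× C (acyclic) → no.
That gives 1 matching atom.

1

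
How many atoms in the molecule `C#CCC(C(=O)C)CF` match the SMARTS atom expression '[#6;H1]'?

2

Check the 9 heavy atoms by environment: 2× C (H2) → no; 2× C (H1) → match; 1× F (H0) → no; 2× C (H0) → no; 1× O (H0) → no; 1× C (H3) → no.
That gives 2 matching atoms.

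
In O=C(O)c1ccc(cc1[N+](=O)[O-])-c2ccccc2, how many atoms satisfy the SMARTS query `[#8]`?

The query [#8] means: #8 matches any oxygen atom.
Check the 18 heavy atoms by environment: 12× c (aromatic) → no; 1× N (charge +1) → no; 1× O (charge -1) → match; 3× O → match; 1× C → no.
Summing the matching environments: 1 + 3 = 4 matching atoms.

4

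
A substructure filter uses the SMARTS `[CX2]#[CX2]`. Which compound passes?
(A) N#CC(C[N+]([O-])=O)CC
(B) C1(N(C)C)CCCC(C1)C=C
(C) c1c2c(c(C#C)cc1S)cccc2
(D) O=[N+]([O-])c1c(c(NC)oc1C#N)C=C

C

[CX2]#[CX2] describes a carbon-carbon triple bond (an alkyne).
(A) has a nitrile (-C#N) but the triple bond is C#N, not C#C.
(B) has a vinyl group (-CH=CH2) but the C=C is a double bond; both carbons are CX3, not CX2.
(C) contains an ethynyl group (-C#CH), which satisfies every atom and bond constraint.
(D) has a vinyl group (-CH=CH2) but the C=C is a double bond; both carbons are CX3, not CX2.
So the answer is (C).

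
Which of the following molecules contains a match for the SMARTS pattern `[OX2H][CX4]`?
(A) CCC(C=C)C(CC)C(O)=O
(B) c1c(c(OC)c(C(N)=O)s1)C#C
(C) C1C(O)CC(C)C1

[OX2H][CX4] describes a hydroxyl oxygen bound to an sp3 (X4) carbon (an aliphatic alcohol).
(A) has a carboxylic acid group (-C(=O)OH) but the -OH is on a CX3 carbonyl carbon, not a CX4 carbon.
(B) has a methoxy ether (-OCH3) but the oxygen has H0 (ether), not H1.
(C) contains a hydroxyl group (-OH), which satisfies every atom and bond constraint.
So the answer is (C).

C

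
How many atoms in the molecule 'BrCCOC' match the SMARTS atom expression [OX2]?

1

The query [OX2] means: aliphatic oxygen with two total connections — ether, hydroxyl, or ester single-bond O.
Check the 5 heavy atoms by environment: 3× C (X4) → no; 1× Br (X1) → no; 1× O (X2) → match.
That gives 1 matching atom.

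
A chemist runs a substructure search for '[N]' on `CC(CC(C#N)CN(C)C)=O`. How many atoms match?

The query [N] means: uppercase N matches aliphatic (non-aromatic) nitrogen only.
Check the 11 heavy atoms by environment: 8× C → no; 1× O → no; 2× N → match.
That gives 2 matching atoms.

2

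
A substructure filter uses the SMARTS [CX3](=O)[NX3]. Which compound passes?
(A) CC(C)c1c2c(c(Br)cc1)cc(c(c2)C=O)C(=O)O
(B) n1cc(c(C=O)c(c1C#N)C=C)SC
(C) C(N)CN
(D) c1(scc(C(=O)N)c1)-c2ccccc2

[CX3](=O)[NX3] describes a carbonyl carbon bonded to a trivalent nitrogen (an amide).
(A) has a carboxylic acid group (-C(=O)OH) but the carbonyl is bonded to O, not to an NX3 nitrogen.
(B) has a nitrile (-C#N) but the nitrile N is NX1 (triple-bonded), not NX3.
(C) has a primary amino group (-NH2) but the -NH2 is not attached to a carbonyl carbon.
(D) contains a primary amide (-C(=O)NH2), which satisfies every atom and bond constraint.
So the answer is (D).

D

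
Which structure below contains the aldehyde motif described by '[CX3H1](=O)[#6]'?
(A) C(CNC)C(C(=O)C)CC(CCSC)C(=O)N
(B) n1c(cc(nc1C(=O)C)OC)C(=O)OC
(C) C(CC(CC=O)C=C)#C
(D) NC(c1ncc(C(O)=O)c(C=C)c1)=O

[CX3H1](=O)[#6] describes an sp2 carbon with one H, double-bonded to O and single-bonded to carbon (an aldehyde).
(A) has an acetyl/ketone group (-C(=O)CH3) but the carbonyl carbon has H0 (two carbon neighbours), not H1.
(B) has a methyl-ester group (-C(=O)OCH3) but the carbonyl carbon has H0, not H1.
(C) contains an aldehyde (-CHO), which satisfies every atom and bond constraint.
(D) has a carboxylic acid group (-C(=O)OH) but the carbonyl carbon has H0 and is bonded to O, not H1.
So the answer is (C).

C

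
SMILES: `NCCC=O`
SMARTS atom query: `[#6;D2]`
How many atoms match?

3

The query [#6;D2] means: any carbon bonded to exactly two heavy atoms.
Check the 5 heavy atoms by environment: 3× C (D2) → match; 1× O (D1) → no; 1× N (D1) → no.
That gives 3 matching atoms.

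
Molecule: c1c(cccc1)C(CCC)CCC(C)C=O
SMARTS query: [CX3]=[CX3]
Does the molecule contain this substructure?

No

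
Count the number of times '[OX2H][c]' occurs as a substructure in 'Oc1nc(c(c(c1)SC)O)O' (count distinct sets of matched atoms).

3

[OX2H][c] is the SMARTS for a phenol: a hydroxyl oxygen attached to an aromatic carbon.
The molecule carries 3 separate instances of a hydroxyl group (-OH) meeting every constraint; each maps to a distinct set of atoms, giving 3 matches.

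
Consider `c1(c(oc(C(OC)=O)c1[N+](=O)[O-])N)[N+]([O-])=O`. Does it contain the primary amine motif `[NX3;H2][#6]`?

Yes

The pattern [NX3;H2][#6] describes a trivalent nitrogen with two H attached to carbon — a primary amine.
The molecule carries a primary amino group (-NH2), whose atoms satisfy every constraint of the query, so the pattern matches.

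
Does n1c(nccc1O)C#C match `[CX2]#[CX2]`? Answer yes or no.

Yes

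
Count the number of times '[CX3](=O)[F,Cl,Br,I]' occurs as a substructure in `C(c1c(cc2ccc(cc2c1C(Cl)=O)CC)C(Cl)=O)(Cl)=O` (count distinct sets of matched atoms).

3

[CX3](=O)[F,Cl,Br,I] is the SMARTS for an acyl halide: a carbonyl carbon bonded to a halogen.
The molecule carries 3 separate instances of an acyl chloride (-C(=O)Cl) meeting every constraint; each maps to a distinct set of atoms, giving 3 matches.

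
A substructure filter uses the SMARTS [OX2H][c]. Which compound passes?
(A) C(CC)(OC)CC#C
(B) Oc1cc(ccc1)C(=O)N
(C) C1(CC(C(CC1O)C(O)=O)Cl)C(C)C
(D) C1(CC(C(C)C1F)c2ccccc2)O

B

[OX2H][c] describes a hydroxyl oxygen attached to an aromatic carbon (a phenol).
(A) has a methoxy ether (-OCH3) but the oxygen has H0, not H1.
(B) contains a hydroxyl group (-OH), which satisfies every atom and bond constraint.
(C) has a hydroxyl group (-OH) but the -OH is on an aliphatic carbon, not an aromatic c.
(D) has a hydroxyl group (-OH) but the -OH is on an aliphatic carbon, not an aromatic c.
So the answer is (B).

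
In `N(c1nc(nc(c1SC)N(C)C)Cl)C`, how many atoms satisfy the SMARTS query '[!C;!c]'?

6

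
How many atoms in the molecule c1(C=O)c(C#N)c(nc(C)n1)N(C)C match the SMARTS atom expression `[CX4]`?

The query [CX4] means: C with X4: aliphatic carbon with exactly 4 total connections (bonds + H).
Check the 14 heavy atoms by environment: 2× n (aromatic, X2) → no; 4× c (aromatic, X3) → no; 1× C (X2) → no; 1× N (X1) → no; 1× N (X3) → no; 3× C (X4) → match; 1× C (X3) → no; 1× O (X1) → no.
That gives 3 matching atoms.

3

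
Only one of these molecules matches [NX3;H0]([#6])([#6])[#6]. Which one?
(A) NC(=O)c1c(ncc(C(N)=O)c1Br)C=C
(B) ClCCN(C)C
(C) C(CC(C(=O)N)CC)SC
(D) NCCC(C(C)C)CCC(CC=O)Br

[NX3;H0]([#6])([#6])[#6] describes a trivalent nitrogen with no H, bonded to three carbons (a tertiary amine).
(A) has a primary amide (-C(=O)NH2) but the amide nitrogen has H2 and only one carbon neighbour.
(B) contains a dimethylamino group (-N(CH3)2), which satisfies every atom and bond constraint.
(C) has a primary amide (-C(=O)NH2) but the amide nitrogen has H2 and only one carbon neighbour.
(D) has a primary amino group (-NH2) but the nitrogen has H2, not H0 with three carbons.
So the answer is (B).

B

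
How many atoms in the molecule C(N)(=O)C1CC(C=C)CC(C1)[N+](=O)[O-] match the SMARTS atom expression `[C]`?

9

The query [C] means: uppercase C matches aliphatic (non-aromatic) carbon only.
Check the 14 heavy atoms by environment: 9× C → match; 2× O → no; 1× N → no; 1× N (charge +1) → no; 1× O (charge -1) → no.
That gives 9 matching atoms.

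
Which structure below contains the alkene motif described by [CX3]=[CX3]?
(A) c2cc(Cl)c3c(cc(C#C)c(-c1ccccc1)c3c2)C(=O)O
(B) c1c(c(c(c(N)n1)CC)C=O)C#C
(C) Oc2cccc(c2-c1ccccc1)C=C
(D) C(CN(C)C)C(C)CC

C

[CX3]=[CX3] describes a non-aromatic C=C double bond between two sp2 carbons (an alkene).
(A) has an ethynyl group (-C#CH) but the C-C bond is a triple bond, not a double bond.
(B) has an ethynyl group (-C#CH) but the C-C bond is a triple bond, not a double bond.
(C) contains a vinyl group (-CH=CH2), which satisfies every atom and bond constraint.
(D) has an ethyl group (-CH2CH3) but its C-C bond is a single bond between CX4 carbons, not CX3=CX3.
So the answer is (C).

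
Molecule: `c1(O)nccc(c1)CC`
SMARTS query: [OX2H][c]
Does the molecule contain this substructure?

The pattern [OX2H][c] describes a hydroxyl oxygen attached to an aromatic carbon — a phenol.
The molecule carries a hydroxyl group (-OH), whose atoms satisfy every constraint of the query, so the pattern matches.

Yes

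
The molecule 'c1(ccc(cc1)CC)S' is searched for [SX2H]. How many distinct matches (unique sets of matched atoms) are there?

1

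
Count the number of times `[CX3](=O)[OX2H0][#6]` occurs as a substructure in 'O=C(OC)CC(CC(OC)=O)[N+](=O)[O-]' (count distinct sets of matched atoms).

[CX3](=O)[OX2H0][#6] is the SMARTS for an ester: a carbonyl carbon bonded to an oxygen that is itself bonded to carbon (no H on that O).
The molecule carries 2 separate instances of a methyl-ester group (-C(=O)OCH3) meeting every constraint; each maps to a distinct set of atoms, giving 2 matches.

2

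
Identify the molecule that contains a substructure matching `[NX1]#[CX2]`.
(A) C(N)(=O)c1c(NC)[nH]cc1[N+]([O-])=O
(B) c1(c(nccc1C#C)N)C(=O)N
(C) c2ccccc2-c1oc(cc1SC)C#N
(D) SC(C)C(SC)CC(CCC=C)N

C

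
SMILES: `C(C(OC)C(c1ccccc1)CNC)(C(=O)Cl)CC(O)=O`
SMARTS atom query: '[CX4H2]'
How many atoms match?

2

Check the 21 heavy atoms by environment: 2× C (H2, X4) → match; 3× C (H1, X4) → no; 2× C (H0, X3) → no; 2× O (H0, X1) → no; 1× Cl (H0, X1) → no; 1× N (H1, X3) → no; 2× C (H3, X4) → no; 1× O (H1, X2) → no; 1× c (aromatic, H0, X3) → no; 5× c (aromatic, H1, X3) → no; 1× O (H0, X2) → no.
That gives 2 matching atoms.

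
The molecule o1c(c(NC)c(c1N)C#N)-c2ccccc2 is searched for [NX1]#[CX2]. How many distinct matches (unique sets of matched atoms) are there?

[NX1]#[CX2] is the SMARTS for a nitrile: a nitrogen triple-bonded to a two-connected carbon.
Exactly one fragment in the molecule meets all constraints, giving 1 match.

1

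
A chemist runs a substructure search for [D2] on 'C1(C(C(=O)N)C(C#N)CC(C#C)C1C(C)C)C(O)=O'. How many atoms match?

3

The query [D2] means: atom with exactly two heavy-atom neighbours.
Check the 19 heavy atoms by environment: 8× C (D3) → no; 3× C (D2) → match; 3× C (D1) → no; 3× O (D1) → no; 2× N (D1) → no.
That gives 3 matching atoms.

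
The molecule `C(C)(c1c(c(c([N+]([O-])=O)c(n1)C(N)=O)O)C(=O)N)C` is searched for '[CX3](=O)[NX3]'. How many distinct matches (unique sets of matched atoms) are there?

[CX3](=O)[NX3] is the SMARTS for an amide: a carbonyl carbon bonded to a trivalent nitrogen.
The molecule carries 2 separate instances of a primary amide (-C(=O)NH2) meeting every constraint; each maps to a distinct set of atoms, giving 2 matches.

2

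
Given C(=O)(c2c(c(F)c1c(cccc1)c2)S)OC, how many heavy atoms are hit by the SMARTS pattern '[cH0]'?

5

The query [cH0] means: aromatic carbon with no attached hydrogen (substituted or ring-fusion).
Check the 16 heavy atoms by environment: 5× c (aromatic, H0) → match; 5× c (aromatic, H1) → no; 1× F (H0) → no; 1× S (H1) → no; 1× C (H0) → no; 2× O (H0) → no; 1× C (H3) → no.
That gives 5 matching atoms.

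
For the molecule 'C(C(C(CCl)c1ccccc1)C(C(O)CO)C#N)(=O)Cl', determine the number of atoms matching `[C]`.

8

The query [C] means: uppercase C matches aliphatic (non-aromatic) carbon only.
Check the 20 heavy atoms by environment: 8× C → match; 2× Cl → no; 3× O → no; 6× c (aromatic) → no; 1× N → no.
That gives 8 matching atoms.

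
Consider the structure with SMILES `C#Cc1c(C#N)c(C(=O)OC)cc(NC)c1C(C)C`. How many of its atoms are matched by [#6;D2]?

The query [#6;D2] means: any carbon bonded to exactly two heavy atoms.
Check the 19 heavy atoms by environment: 5× c (aromatic, D3) → no; 1× c (aromatic, D2) → match; 2× C (D3) → no; 1× O (D1) → no; 1× O (D2) → no; 5× C (D1) → no; 2× C (D2) → match; 1× N (D2) → no; 1× N (D1) → no.
Summing the matching environments: 1 + 2 = 3 matching atoms.

3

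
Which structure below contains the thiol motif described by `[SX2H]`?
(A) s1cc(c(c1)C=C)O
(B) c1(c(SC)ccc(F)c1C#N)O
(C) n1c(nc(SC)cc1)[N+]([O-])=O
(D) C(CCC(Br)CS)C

D

[SX2H] describes an aliphatic sulfur with two connections, one being H (a thiol).
(A) has a hydroxyl group (-OH) but it is an -OH, not an -SH.
(B) has a hydroxyl group (-OH) but it is an -OH, not an -SH.
(C) has a methylthio ether (-SCH3) but the sulfur has H0 (bonded to two carbons), not H1.
(D) contains a thiol (-SH), which satisfies every atom and bond constraint.
So the answer is (D).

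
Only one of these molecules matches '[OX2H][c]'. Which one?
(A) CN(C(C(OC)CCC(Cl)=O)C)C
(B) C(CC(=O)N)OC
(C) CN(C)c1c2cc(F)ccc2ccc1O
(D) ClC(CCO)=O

C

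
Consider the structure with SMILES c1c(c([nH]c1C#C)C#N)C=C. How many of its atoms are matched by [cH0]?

The query [cH0] means: aromatic carbon with no attached hydrogen (substituted or ring-fusion).
Check the 11 heavy atoms by environment: 1× n (aromatic, H1) → no; 3× c (aromatic, H0) → match; 1× c (aromatic, H1) → no; 2× C (H0) → no; 2× C (H1) → no; 1× C (H2) → no; 1× N (H0) → no.
That gives 3 matching atoms.

3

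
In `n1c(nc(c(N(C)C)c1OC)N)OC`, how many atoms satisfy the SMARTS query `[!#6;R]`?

2

The query [!#6;R] means: non-carbon atom that is part of a ring.
Check the 14 heavy atoms by environment: 2× n (aromatic, in 6-ring) → match; 4× c (aromatic, in 6-ring) → no; 2× O (acyclic) → no; 4× C (acyclic) → no; 2× N (acyclic) → no.
That gives 2 matching atoms.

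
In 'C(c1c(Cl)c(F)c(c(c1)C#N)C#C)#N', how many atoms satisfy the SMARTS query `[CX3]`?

Check the 14 heavy atoms by environment: 6× c (aromatic, X3) → no; 4× C (X2) → no; 2× N (X1) → no; 1× Cl (X1) → no; 1× F (X1) → no.
No environment satisfies the query, so 0 matching atoms.

0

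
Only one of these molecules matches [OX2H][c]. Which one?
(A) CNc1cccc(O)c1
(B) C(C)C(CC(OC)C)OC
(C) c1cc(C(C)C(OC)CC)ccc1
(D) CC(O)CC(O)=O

A

[OX2H][c] describes a hydroxyl oxygen attached to an aromatic carbon (a phenol).
(A) contains a hydroxyl group (-OH), which satisfies every atom and bond constraint.
(B) has a methoxy ether (-OCH3) but the oxygen has H0, not H1.
(C) has a methoxy ether (-OCH3) but the oxygen has H0, not H1.
(D) has a hydroxyl group (-OH) but the -OH is on an aliphatic carbon, not an aromatic c.
So the answer is (A).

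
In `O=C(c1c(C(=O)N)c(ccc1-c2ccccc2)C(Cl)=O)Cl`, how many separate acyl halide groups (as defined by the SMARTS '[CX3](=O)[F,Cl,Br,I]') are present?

2

[CX3](=O)[F,Cl,Br,I] is the SMARTS for an acyl halide: a carbonyl carbon bonded to a halogen.
The molecule carries 2 separate instances of an acyl chloride (-C(=O)Cl) meeting every constraint; each maps to a distinct set of atoms, giving 2 matches.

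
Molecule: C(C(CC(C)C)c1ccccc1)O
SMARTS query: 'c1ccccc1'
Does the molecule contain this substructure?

Yes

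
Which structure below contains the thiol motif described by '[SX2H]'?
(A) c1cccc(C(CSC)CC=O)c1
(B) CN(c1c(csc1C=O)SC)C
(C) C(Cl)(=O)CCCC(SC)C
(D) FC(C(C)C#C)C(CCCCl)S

D

[SX2H] describes an aliphatic sulfur with two connections, one being H (a thiol).
(A) has a methylthio ether (-SCH3) but the sulfur has H0 (bonded to two carbons), not H1.
(B) has a methylthio ether (-SCH3) but the sulfur has H0 (bonded to two carbons), not H1.
(C) has a methylthio ether (-SCH3) but the sulfur has H0 (bonded to two carbons), not H1.
(D) contains a thiol (-SH), which satisfies every atom and bond constraint.
So the answer is (D).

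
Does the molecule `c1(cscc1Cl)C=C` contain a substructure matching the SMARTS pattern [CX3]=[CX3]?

The pattern [CX3]=[CX3] describes a non-aromatic C=C double bond between two sp2 carbons — an alkene.
The molecule carries a vinyl group (-CH=CH2), whose atoms satisfy every constraint of the query, so the pattern matches.

Yes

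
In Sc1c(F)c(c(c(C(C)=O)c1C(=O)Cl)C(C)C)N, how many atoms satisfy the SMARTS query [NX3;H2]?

1

The query [NX3;H2] means: aliphatic N with 3 total connections, two of them H — an -NH2 nitrogen (amine or amide).
Check the 18 heavy atoms by environment: 6× c (aromatic, H0, X3) → no; 2× C (H0, X3) → no; 2× O (H0, X1) → no; 1× Cl (H0, X1) → no; 1× N (H2, X3) → match; 1× F (H0, X1) → no; 1× C (H1, X4) → no; 3× C (H3, X4) → no; 1× S (H1, X2) → no.
That gives 1 matching atom.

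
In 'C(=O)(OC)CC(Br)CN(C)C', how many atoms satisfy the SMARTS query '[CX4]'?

The query [CX4] means: C with X4: aliphatic carbon with exactly 4 total connections (bonds + H).
Check the 11 heavy atoms by environment: 6× C (X4) → match; 1× Br (X1) → no; 1× C (X3) → no; 1× O (X1) → no; 1× O (X2) → no; 1× N (X3) → no.
That gives 6 matching atoms.

6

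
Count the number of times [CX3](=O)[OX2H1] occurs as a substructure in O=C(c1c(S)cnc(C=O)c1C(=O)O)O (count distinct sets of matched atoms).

2

[CX3](=O)[OX2H1] is the SMARTS for a carboxylic acid: an sp2 carbon double-bonded to O and single-bonded to an -OH oxygen.
The molecule carries 2 separate instances of a carboxylic acid group (-C(=O)OH) meeting every constraint; each maps to a distinct set of atoms, giving 2 matches.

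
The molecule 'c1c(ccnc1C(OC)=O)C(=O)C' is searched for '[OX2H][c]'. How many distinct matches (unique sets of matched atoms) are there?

[OX2H][c] is the SMARTS for a phenol: a hydroxyl oxygen attached to an aromatic carbon.
No fragment in the molecule satisfies every constraint, giving 0 matches.

0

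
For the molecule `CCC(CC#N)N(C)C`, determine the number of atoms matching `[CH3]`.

Check the 9 heavy atoms by environment: 2× C (H2) → no; 1× C (H1) → no; 2× N (H0) → no; 3× C (H3) → match; 1× C (H0) → no.
That gives 3 matching atoms.

3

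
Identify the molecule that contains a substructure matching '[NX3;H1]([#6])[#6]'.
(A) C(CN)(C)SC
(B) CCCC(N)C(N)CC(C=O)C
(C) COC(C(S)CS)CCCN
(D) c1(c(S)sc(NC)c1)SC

[NX3;H1]([#6])[#6] describes a trivalent nitrogen with one H, bonded to two carbons (a secondary amine).
(A) has a primary amino group (-NH2) but the nitrogen has H2 and only one carbon neighbour.
(B) has a primary amino group (-NH2) but the nitrogen has H2 and only one carbon neighbour.
(C) has a primary amino group (-NH2) but the nitrogen has H2 and only one carbon neighbour.
(D) contains an N-methylamino group (-NHCH3), which satisfies every atom and bond constraint.
So the answer is (D).

D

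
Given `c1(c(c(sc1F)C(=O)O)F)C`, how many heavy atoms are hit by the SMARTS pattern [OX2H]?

Check the 11 heavy atoms by environment: 1× s (aromatic, H0, X2) → no; 4× c (aromatic, H0, X3) → no; 2× F (H0, X1) → no; 1× C (H3, X4) → no; 1× C (H0, X3) → no; 1× O (H0, X1) → no; 1× O (H1, X2) → match.
That gives 1 matching atom.

1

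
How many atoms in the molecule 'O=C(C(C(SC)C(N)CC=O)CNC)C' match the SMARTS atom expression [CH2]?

2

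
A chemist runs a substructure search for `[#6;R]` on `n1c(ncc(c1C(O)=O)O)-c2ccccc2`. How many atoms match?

The query [#6;R] means: carbon that is part of a ring.
Check the 16 heavy atoms by environment: 2× n (aromatic, in 6-ring) → no; 10× c (aromatic, in 6-ring) → match; 1× C (acyclic) → no; 3× O (acyclic) → no.
That gives 10 matching atoms.

10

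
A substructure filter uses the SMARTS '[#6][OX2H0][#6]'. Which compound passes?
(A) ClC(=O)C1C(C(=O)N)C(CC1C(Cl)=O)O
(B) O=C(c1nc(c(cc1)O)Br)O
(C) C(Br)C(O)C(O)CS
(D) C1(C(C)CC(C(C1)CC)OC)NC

D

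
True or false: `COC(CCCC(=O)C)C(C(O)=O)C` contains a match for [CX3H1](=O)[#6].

False

The pattern [CX3H1](=O)[#6] describes an sp2 carbon with one H, double-bonded to O and single-bonded to carbon — an aldehyde.
The closest candidate here is an acetyl/ketone group (-C(=O)CH3), but the carbonyl carbon has H0 (two carbon neighbours), not H1. No other fragment satisfies the full query, so there is no match.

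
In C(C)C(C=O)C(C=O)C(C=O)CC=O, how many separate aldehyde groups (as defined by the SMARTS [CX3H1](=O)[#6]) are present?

[CX3H1](=O)[#6] is the SMARTS for an aldehyde: an sp2 carbon with one H, double-bonded to O and single-bonded to carbon.
The molecule carries 4 separate instances of an aldehyde (-CHO) meeting every constraint; each maps to a distinct set of atoms, giving 4 matches.

4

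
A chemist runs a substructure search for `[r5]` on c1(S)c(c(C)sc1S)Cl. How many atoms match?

The query [r5] means: r5 matches atoms in a five-membered ring.
Check the 9 heavy atoms by environment: 1× s (aromatic, in 5-ring) → match; 4× c (aromatic, in 5-ring) → match; 1× Cl (acyclic) → no; 2× S (acyclic) → no; 1× C (acyclic) → no.
Summing the matching environments: 1 + 4 = 5 matching atoms.

5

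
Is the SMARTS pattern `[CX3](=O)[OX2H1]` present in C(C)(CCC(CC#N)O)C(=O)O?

Yes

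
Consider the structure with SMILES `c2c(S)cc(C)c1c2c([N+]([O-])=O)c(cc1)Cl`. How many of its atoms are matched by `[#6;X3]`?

10

The query [#6;X3] means: any carbon (aromatic or not) with three total connections.
Check the 16 heavy atoms by environment: 10× c (aromatic, X3) → match; 1× C (X4) → no; 1× S (X2) → no; 1× N (charge +1, X3) → no; 1× O (charge -1, X1) → no; 1× O (X1) → no; 1× Cl (X1) → no.
That gives 10 matching atoms.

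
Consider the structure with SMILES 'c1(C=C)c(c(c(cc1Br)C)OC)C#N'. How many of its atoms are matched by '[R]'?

6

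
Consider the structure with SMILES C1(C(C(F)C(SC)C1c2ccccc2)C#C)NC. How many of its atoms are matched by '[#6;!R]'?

4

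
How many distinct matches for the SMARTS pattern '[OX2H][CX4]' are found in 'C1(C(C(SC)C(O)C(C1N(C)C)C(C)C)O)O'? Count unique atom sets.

3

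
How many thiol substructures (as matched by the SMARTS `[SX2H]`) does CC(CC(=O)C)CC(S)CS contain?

2

[SX2H] is the SMARTS for a thiol: an aliphatic sulfur with two connections, one being H.
The molecule carries 2 separate instances of a thiol (-SH) meeting every constraint; each maps to a distinct set of atoms, giving 2 matches.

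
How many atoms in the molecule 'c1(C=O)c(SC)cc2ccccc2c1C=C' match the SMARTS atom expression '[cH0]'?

Check the 16 heavy atoms by environment: 5× c (aromatic, H0) → match; 5× c (aromatic, H1) → no; 2× C (H1) → no; 1× C (H2) → no; 1× S (H0) → no; 1× C (H3) → no; 1× O (H0) → no.
That gives 5 matching atoms.

5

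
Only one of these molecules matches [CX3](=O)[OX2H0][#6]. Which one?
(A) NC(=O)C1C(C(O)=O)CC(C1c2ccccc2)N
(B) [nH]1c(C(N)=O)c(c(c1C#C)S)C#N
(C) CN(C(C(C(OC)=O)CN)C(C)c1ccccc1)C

[CX3](=O)[OX2H0][#6] describes a carbonyl carbon bonded to an oxygen that is itself bonded to carbon (no H on that O) (an ester).
(A) has a primary amide (-C(=O)NH2) but the carbonyl is bonded to N, not to an O-C linkage.
(B) has a primary amide (-C(=O)NH2) but the carbonyl is bonded to N, not to an O-C linkage.
(C) contains a methyl-ester group (-C(=O)OCH3), which satisfies every atom and bond constraint.
So the answer is (C).

C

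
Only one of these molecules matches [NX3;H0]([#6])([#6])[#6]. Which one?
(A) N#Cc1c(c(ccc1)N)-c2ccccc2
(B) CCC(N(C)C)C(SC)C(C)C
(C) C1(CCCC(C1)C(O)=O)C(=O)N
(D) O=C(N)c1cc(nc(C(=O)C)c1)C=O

[NX3;H0]([#6])([#6])[#6] describes a trivalent nitrogen with no H, bonded to three carbons (a tertiary amine).
(A) has a primary amino group (-NH2) but the nitrogen has H2, not H0 with three carbons.
(B) contains a dimethylamino group (-N(CH3)2), which satisfies every atom and bond constraint.
(C) has a primary amide (-C(=O)NH2) but the amide nitrogen has H2 and only one carbon neighbour.
(D) has a primary amide (-C(=O)NH2) but the amide nitrogen has H2 and only one carbon neighbour.
So the answer is (B).

B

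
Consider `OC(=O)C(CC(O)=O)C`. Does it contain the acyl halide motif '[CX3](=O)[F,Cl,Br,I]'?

No

The pattern [CX3](=O)[F,Cl,Br,I] describes a carbonyl carbon bonded to a halogen — an acyl halide.
The closest candidate here is a carboxylic acid group (-C(=O)OH), but the carbonyl is bonded to -OH, not to a halogen. No other fragment satisfies the full query, so there is no match.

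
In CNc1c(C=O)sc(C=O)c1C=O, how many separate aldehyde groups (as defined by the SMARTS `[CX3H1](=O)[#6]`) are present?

[CX3H1](=O)[#6] is the SMARTS for an aldehyde: an sp2 carbon with one H, double-bonded to O and single-bonded to carbon.
The molecule carries 3 separate instances of an aldehyde (-CHO) meeting every constraint; each maps to a distinct set of atoms, giving 3 matches.

3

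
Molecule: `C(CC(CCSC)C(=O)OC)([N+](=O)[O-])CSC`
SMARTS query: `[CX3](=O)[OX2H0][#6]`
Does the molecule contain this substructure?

Yes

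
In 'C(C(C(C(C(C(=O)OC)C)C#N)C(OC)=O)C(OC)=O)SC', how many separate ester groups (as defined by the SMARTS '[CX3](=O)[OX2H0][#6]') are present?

3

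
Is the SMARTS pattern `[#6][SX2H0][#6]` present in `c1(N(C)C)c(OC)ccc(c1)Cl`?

No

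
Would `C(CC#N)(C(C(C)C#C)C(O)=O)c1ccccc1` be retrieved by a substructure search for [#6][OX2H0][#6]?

No

The pattern [#6][OX2H0][#6] describes an aliphatic oxygen bridging two carbons with no H on the oxygen — an ether.
The closest candidate here is a carboxylic acid group (-C(=O)OH), but the -OH oxygen has H1; the =O is OX1, not OX2. No other fragment satisfies the full query, so there is no match.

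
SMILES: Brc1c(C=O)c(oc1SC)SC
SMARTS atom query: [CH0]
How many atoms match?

0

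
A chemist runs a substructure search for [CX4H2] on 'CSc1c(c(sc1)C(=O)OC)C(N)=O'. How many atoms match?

0

The query [CX4H2] means: sp3 carbon (X4) with exactly two hydrogens.
Check the 14 heavy atoms by environment: 1× s (aromatic, H0, X2) → no; 3× c (aromatic, H0, X3) → no; 1× c (aromatic, H1, X3) → no; 2× C (H0, X3) → no; 2× O (H0, X1) → no; 1× O (H0, X2) → no; 2× C (H3, X4) → no; 1× S (H0, X2) → no; 1× N (H2, X3) → no.
No environment satisfies the query, so 0 matching atoms.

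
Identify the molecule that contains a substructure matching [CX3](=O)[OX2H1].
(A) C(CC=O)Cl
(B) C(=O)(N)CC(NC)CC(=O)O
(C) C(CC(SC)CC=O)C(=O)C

[CX3](=O)[OX2H1] describes an sp2 carbon double-bonded to O and single-bonded to an -OH oxygen (a carboxylic acid).
(A) has an aldehyde (-CHO) but there is no singly-bonded oxygen on the carbonyl carbon.
(B) contains a carboxylic acid group (-C(=O)OH), which satisfies every atom and bond constraint.
(C) has an aldehyde (-CHO) but there is no singly-bonded oxygen on the carbonyl carbon.
So the answer is (B).

B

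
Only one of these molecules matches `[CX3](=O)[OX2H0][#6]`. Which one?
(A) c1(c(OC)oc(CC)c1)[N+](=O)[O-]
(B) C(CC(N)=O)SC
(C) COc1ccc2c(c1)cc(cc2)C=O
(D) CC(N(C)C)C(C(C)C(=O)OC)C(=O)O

[CX3](=O)[OX2H0][#6] describes a carbonyl carbon bonded to an oxygen that is itself bonded to carbon (no H on that O) (an ester).
(A) has a methoxy ether (-OCH3) but the ether oxygen is not adjacent to a C=O carbon.
(B) has a primary amide (-C(=O)NH2) but the carbonyl is bonded to N, not to an O-C linkage.
(C) has a methoxy ether (-OCH3) but the ether oxygen is not adjacent to a C=O carbon.
(D) contains a methyl-ester group (-C(=O)OCH3), which satisfies every atom and bond constraint.
So the answer is (D).

D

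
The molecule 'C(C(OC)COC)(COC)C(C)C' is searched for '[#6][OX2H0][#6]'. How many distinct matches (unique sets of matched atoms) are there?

[#6][OX2H0][#6] is the SMARTS for an ether: an aliphatic oxygen bridging two carbons with no H on the oxygen.
The molecule carries 3 separate instances of a methoxy ether (-OCH3) meeting every constraint; each maps to a distinct set of atoms, giving 3 matches.

3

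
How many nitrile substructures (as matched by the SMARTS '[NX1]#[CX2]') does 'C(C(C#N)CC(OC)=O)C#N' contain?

2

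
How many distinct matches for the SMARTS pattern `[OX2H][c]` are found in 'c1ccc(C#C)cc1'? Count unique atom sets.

0

[OX2H][c] is the SMARTS for a phenol: a hydroxyl oxygen attached to an aromatic carbon.
No fragment in the molecule satisfies every constraint, giving 0 matches.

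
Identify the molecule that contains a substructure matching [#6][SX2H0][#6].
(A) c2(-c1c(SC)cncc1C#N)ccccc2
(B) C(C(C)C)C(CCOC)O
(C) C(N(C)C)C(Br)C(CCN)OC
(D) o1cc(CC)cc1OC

[#6][SX2H0][#6] describes an aliphatic sulfur bridging two carbons with no H on the sulfur (a thioether).
(A) contains a methylthio ether (-SCH3), which satisfies every atom and bond constraint.
(B) has a methoxy ether (-OCH3) but the bridging atom is O, not S.
(C) has a methoxy ether (-OCH3) but the bridging atom is O, not S.
(D) has a methoxy ether (-OCH3) but the bridging atom is O, not S.
So the answer is (A).

A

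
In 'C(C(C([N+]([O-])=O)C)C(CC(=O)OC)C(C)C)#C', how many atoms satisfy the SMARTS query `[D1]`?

8

The query [D1] means: atom with exactly one heavy-atom neighbour (degree 1).
Check the 17 heavy atoms by environment: 5× C (D1) → match; 5× C (D3) → no; 2× C (D2) → no; 2× O (D1) → match; 1× O (D2) → no; 1× N (charge +1, D3) → no; 1× O (charge -1, D1) → match.
Summing the matching environments: 5 + 2 + 1 = 8 matching atoms.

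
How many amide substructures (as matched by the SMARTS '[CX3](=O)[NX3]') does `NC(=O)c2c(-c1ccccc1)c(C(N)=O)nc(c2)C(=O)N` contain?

[CX3](=O)[NX3] is the SMARTS for an amide: a carbonyl carbon bonded to a trivalent nitrogen.
The molecule carries 3 separate instances of a primary amide (-C(=O)NH2) meeting every constraint; each maps to a distinct set of atoms, giving 3 matches.

3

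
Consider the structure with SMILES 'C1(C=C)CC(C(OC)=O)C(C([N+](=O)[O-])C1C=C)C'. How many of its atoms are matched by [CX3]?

The query [CX3] means: C with X3: aliphatic carbon with exactly 3 total connections.
Check the 18 heavy atoms by environment: 8× C (X4) → no; 5× C (X3) → match; 2× O (X1) → no; 1× O (X2) → no; 1× N (charge +1, X3) → no; 1× O (charge -1, X1) → no.
That gives 5 matching atoms.

5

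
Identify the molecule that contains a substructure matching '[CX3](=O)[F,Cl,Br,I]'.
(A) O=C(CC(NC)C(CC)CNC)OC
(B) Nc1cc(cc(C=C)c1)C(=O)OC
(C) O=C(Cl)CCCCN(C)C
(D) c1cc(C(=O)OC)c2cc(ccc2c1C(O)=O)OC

C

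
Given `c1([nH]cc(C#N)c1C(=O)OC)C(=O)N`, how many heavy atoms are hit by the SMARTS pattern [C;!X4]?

3

The query [C;!X4] means: aliphatic carbon that does not have four total connections.
Check the 14 heavy atoms by environment: 1× n (aromatic, X3) → no; 4× c (aromatic, X3) → no; 1× C (X2) → match; 1× N (X1) → no; 2× C (X3) → match; 2× O (X1) → no; 1× O (X2) → no; 1× C (X4) → no; 1× N (X3) → no.
Summing the matching environments: 1 + 2 = 3 matching atoms.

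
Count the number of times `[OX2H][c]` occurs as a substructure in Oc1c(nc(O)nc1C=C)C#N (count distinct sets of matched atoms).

2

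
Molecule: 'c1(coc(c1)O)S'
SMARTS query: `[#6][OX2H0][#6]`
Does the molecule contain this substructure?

The pattern [#6][OX2H0][#6] describes an aliphatic oxygen bridging two carbons with no H on the oxygen — an ether.
The closest candidate here is a hydroxyl group (-OH), but the oxygen has H1, not H0 bridging two carbons. No other fragment satisfies the full query, so there is no match.

No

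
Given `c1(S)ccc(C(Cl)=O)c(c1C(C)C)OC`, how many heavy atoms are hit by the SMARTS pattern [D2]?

3

Check the 15 heavy atoms by environment: 4× c (aromatic, D3) → no; 2× c (aromatic, D2) → match; 2× C (D3) → no; 3× C (D1) → no; 1× O (D2) → match; 1× O (D1) → no; 1× Cl (D1) → no; 1× S (D1) → no.
Summing the matching environments: 2 + 1 = 3 matching atoms.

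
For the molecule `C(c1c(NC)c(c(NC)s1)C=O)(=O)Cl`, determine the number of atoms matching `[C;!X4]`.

Check the 14 heavy atoms by environment: 1× s (aromatic, X2) → no; 4× c (aromatic, X3) → no; 2× C (X3) → match; 2× O (X1) → no; 1× Cl (X1) → no; 2× N (X3) → no; 2× C (X4) → no.
That gives 2 matching atoms.

2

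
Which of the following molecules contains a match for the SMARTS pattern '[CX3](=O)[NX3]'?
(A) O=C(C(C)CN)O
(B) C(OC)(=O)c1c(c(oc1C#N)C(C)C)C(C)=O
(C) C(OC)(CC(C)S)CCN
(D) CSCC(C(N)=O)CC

D

[CX3](=O)[NX3] describes a carbonyl carbon bonded to a trivalent nitrogen (an amide).
(A) has a carboxylic acid group (-C(=O)OH) but the carbonyl is bonded to O, not to an NX3 nitrogen.
(B) has a methyl-ester group (-C(=O)OCH3) but the carbonyl is bonded to O, not to an NX3 nitrogen.
(C) has a primary amino group (-NH2) but the -NH2 is not attached to a carbonyl carbon.
(D) contains a primary amide (-C(=O)NH2), which satisfies every atom and bond constraint.
So the answer is (D).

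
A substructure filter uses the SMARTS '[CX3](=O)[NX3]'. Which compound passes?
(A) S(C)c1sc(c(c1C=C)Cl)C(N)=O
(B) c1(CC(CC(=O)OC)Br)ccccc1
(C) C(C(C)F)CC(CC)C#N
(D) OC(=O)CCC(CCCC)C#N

[CX3](=O)[NX3] describes a carbonyl carbon bonded to a trivalent nitrogen (an amide).
(A) contains a primary amide (-C(=O)NH2), which satisfies every atom and bond constraint.
(B) has a methyl-ester group (-C(=O)OCH3) but the carbonyl is bonded to O, not to an NX3 nitrogen.
(C) has a nitrile (-C#N) but the nitrile N is NX1 (triple-bonded), not NX3.
(D) has a nitrile (-C#N) but the nitrile N is NX1 (triple-bonded), not NX3.
So the answer is (A).

A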